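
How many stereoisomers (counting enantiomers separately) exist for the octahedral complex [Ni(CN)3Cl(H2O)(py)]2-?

The six octahedral sites form three mutually perpendicular trans pairs.
The distinct arrangements are (4 in all): CN mer (3 arrangements); CN fac (chiral).
One of these lacks any improper symmetry element and so occurs as an enantiomeric pair, giving 4 + 1 = 5 stereoisomers in total.

5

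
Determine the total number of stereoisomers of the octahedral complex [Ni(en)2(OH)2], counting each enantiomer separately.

Each en is bidentate and must span two cis positions.
There are 2 geometric isomers: OH trans; OH cis (chiral).
One of these lacks any improper symmetry element and so occurs as an enantiomeric pair, giving 2 + 1 = 3 stereoisomers in total.

3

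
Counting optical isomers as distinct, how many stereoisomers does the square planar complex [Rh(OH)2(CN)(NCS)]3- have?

A square has two trans pairs of vertices; adjacent vertices are cis.
There are 2 geometric isomers: OH cis; OH trans.
Each arrangement has an internal mirror plane or centre of symmetry, so none is chiral.

2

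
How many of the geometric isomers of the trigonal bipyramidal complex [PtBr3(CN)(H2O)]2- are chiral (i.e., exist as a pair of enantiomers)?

In a trigonal bipyramid the two axial positions differ from the three equatorial ones.
Systematic placement gives 4 geometric isomers: CN equatorial, H2O equatorial; CN axial, H2O equatorial; CN equatorial, H2O axial; CN axial, H2O axial.
Each arrangement has an internal mirror plane or centre of symmetry, so none is chiral.

0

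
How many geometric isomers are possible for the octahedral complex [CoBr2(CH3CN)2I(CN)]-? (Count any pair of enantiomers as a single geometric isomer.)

6

Systematic placement gives 6 geometric isomers: Br trans, CH3CN trans; Br trans, CH3CN cis; Br cis, CH3CN cis (3 arrangements, 2 chiral); Br cis, CH3CN trans.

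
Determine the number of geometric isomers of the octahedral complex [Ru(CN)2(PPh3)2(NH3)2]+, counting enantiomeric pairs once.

5

An octahedron has six vertices in three trans pairs; every non-trans pair is cis.
Working through the distinct placements yields 5 geometric isomers: CN trans, PPh3 trans, NH3 trans; CN trans, PPh3 cis, NH3 cis; CN cis, PPh3 trans, NH3 cis; CN cis, PPh3 cis, NH3 cis (chiral); CN cis, PPh3 cis, NH3 trans.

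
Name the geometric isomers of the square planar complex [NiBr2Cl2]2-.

A square has two trans pairs of vertices; adjacent vertices are cis.
There are 2 geometric isomers: Br cis; Br trans.

cis and trans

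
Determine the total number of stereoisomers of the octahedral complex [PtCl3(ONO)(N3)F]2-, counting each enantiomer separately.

5

An octahedron has six vertices in three trans pairs; every non-trans pair is cis.
Working through the distinct placements yields 4 geometric isomers: Cl mer (3 arrangements); Cl fac (chiral).
One of these lacks any improper symmetry element and so occurs as an enantiomeric pair, giving 4 + 1 = 5 stereoisomers in total.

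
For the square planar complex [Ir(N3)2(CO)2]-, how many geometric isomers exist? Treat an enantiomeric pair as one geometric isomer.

A square has two trans pairs of vertices; adjacent vertices are cis.
There are 2 geometric isomers: N3 cis; N3 trans.

2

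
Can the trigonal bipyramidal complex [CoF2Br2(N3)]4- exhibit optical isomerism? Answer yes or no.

A trigonal bipyramid has two axial and three equatorial sites, which are chemically inequivalent.
Exhaustive case analysis gives 5 geometric isomers.
One of these lacks any improper symmetry element and so occurs as an enantiomeric pair, giving 5 + 1 = 6 stereoisomers in total.

yes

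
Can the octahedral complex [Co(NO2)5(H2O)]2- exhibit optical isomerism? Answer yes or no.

An octahedron has six vertices in three trans pairs; every non-trans pair is cis.
Only one geometric arrangement is possible.

no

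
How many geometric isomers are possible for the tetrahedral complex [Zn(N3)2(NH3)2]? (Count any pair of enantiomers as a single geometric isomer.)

In a tetrahedral complex all four positions are equivalent and every pair of ligands is adjacent — there is no cis/trans distinction.
Only one geometric arrangement is possible.

1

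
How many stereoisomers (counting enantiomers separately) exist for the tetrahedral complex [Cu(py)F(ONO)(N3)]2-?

2

In a tetrahedral complex all four positions are equivalent and every pair of ligands is adjacent — there is no cis/trans distinction.
Only one geometric arrangement is possible; it has no improper symmetry element, so it exists as a pair of enantiomers (2 stereoisomers).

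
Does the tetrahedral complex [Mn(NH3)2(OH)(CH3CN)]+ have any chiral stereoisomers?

All four vertices of a tetrahedron are equivalent and mutually adjacent, so cis/trans isomerism cannot arise.
Only one geometric arrangement is possible.

no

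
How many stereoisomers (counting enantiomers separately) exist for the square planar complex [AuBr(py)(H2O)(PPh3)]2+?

In a square planar complex each vertex has one trans partner and two cis neighbours.
Working through the distinct placements yields 3 geometric isomers: (Br/PPh3 trans, H2O/py trans); (Br/py trans, H2O/PPh3 trans); (Br/H2O trans, PPh3/py trans).
Each arrangement has an internal mirror plane or centre of symmetry, so none is chiral.

3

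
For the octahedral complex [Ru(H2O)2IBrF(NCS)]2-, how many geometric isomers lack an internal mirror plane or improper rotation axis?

In an octahedral complex each vertex has one trans partner and four cis neighbours.
Exhaustive case analysis gives 9 geometric isomers.
Of these, 6 lack any improper symmetry element and so occur as enantiomeric pairs, giving 9 + 6 = 15 stereoisomers in total.

6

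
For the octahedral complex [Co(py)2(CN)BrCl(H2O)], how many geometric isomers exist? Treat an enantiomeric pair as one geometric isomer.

9

An octahedron has six vertices in three trans pairs; every non-trans pair is cis.
Systematic enumeration (placing each ligand type in turn and discarding arrangements equivalent by rotation or reflection) gives 9 geometric isomers.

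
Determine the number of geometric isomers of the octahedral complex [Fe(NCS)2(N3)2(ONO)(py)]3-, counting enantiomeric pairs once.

6

The six octahedral sites form three mutually perpendicular trans pairs.
There are 6 geometric isomers: NCS trans, N3 trans; NCS cis, N3 trans; NCS cis, N3 cis (3 arrangements, 2 chiral); NCS trans, N3 cis.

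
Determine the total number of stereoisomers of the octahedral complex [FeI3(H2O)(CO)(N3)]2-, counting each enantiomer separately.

An octahedron has six vertices in three trans pairs; every non-trans pair is cis.
Working through the distinct placements yields 4 geometric isomers: I mer (3 arrangements); I fac (chiral).
One of these lacks any improper symmetry element and so occurs as an enantiomeric pair, giving 4 + 1 = 5 stereoisomers in total.

5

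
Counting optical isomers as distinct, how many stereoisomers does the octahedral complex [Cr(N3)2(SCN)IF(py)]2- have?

Exhaustive case analysis gives 9 geometric isomers.
Of these, 6 lack any improper symmetry element and so occur as enantiomeric pairs, giving 9 + 6 = 15 stereoisomers in total.

15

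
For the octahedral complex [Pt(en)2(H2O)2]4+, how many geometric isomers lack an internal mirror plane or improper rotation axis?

1

In an octahedral complex each vertex has one trans partner and four cis neighbours.
Each en is bidentate and must span two cis positions.
There are 2 geometric isomers: H2O trans; H2O cis (chiral).
One of these lacks any improper symmetry element and so occurs as an enantiomeric pair, giving 2 + 1 = 3 stereoisomers in total.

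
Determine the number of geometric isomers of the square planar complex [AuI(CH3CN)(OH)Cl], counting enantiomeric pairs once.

A square has two trans pairs of vertices; adjacent vertices are cis.
The distinct arrangements are (3 in all): (CH3CN/I trans, Cl/OH trans); (CH3CN/OH trans, Cl/I trans); (CH3CN/Cl trans, I/OH trans).

3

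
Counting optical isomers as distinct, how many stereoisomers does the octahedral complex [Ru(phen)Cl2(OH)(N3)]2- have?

6

In an octahedral complex each vertex has one trans partner and four cis neighbours.
Each phen is bidentate and must span two cis positions.
Working through the distinct placements yields 4 geometric isomers: Cl trans; Cl cis (3 arrangements, 2 chiral).
Of these, 2 lack any improper symmetry element and so occur as enantiomeric pairs, giving 4 + 2 = 6 stereoisomers in total.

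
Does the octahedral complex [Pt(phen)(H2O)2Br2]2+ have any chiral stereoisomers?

yes

Each phen is bidentate and must span two cis positions.
There are 3 geometric isomers: H2O cis, Br trans; H2O cis, Br cis (chiral); H2O trans, Br cis.
One of these lacks any improper symmetry element and so occurs as an enantiomeric pair, giving 3 + 1 = 4 stereoisomers in total.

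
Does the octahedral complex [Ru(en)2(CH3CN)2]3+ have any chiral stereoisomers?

yes

An octahedron has six vertices in three trans pairs; every non-trans pair is cis.
Each en is bidentate and must span two cis positions.
Systematic placement gives 2 geometric isomers: CH3CN trans; CH3CN cis (chiral).
One of these lacks any improper symmetry element and so occurs as an enantiomeric pair, giving 2 + 1 = 3 stereoisomers in total.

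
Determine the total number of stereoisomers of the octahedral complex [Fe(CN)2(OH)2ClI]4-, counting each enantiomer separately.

8

The six octahedral sites form three mutually perpendicular trans pairs.
There are 6 geometric isomers: CN trans, OH trans; CN trans, OH cis; CN cis, OH trans; CN cis, OH cis (3 arrangements, 2 chiral).
Of these, 2 lack any improper symmetry element and so occur as enantiomeric pairs, giving 6 + 2 = 8 stereoisomers in total.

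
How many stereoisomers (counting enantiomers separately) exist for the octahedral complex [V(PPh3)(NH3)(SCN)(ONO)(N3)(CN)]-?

30

Placing the ligands in turn and identifying arrangements related by rotation or reflection leaves 15 distinct geometric isomers.
Of these, 15 lack any improper symmetry element and so occur as enantiomeric pairs, giving 15 + 15 = 30 stereoisomers in total.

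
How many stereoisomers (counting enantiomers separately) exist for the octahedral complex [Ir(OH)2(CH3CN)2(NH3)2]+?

6

In an octahedral complex each vertex has one trans partner and four cis neighbours.
The distinct arrangements are (5 in all): OH trans, CH3CN trans, NH3 trans; OH cis, CH3CN trans, NH3 cis; OH trans, CH3CN cis, NH3 cis; OH cis, CH3CN cis, NH3 cis (chiral); OH cis, CH3CN cis, NH3 trans.
One of these lacks any improper symmetry element and so occurs as an enantiomeric pair, giving 5 + 1 = 6 stereoisomers in total.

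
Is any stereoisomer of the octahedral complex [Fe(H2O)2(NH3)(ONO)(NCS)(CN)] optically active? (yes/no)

The six octahedral sites form three mutually perpendicular trans pairs.
Exhaustive case analysis gives 9 geometric isomers.
Of these, 6 lack any improper symmetry element and so occur as enantiomeric pairs, giving 9 + 6 = 15 stereoisomers in total.

yes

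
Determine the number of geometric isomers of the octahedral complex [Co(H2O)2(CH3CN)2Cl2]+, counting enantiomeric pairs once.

The six octahedral sites form three mutually perpendicular trans pairs.
There are 5 geometric isomers: H2O trans, CH3CN trans, Cl trans; H2O cis, CH3CN trans, Cl cis; H2O trans, CH3CN cis, Cl cis; H2O cis, CH3CN cis, Cl cis (chiral); H2O cis, CH3CN cis, Cl trans.

5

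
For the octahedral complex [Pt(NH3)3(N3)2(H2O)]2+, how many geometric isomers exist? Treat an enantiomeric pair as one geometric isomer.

The six octahedral sites form three mutually perpendicular trans pairs.
The distinct arrangements are (3 in all): NH3 mer, N3 cis; NH3 mer, N3 trans; NH3 fac, N3 cis.

3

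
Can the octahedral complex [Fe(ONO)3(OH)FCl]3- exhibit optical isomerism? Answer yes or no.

yes

In an octahedral complex each vertex has one trans partner and four cis neighbours.
The distinct arrangements are (4 in all): ONO mer (3 arrangements); ONO fac (chiral).
One of these lacks any improper symmetry element and so occurs as an enantiomeric pair, giving 4 + 1 = 5 stereoisomers in total.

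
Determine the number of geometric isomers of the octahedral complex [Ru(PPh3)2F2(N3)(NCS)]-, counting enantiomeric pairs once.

6

Systematic placement gives 6 geometric isomers: PPh3 trans, F trans; PPh3 cis, F trans; PPh3 trans, F cis; PPh3 cis, F cis (3 arrangements, 2 chiral).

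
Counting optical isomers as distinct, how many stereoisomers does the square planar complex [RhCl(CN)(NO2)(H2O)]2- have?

There are 3 geometric isomers: (CN/H2O trans, Cl/NO2 trans); (CN/NO2 trans, Cl/H2O trans); (CN/Cl trans, H2O/NO2 trans).
Each arrangement has an internal mirror plane or centre of symmetry, so none is chiral.

3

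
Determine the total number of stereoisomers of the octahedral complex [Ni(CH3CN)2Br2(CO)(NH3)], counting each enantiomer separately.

8

The six octahedral sites form three mutually perpendicular trans pairs.
Systematic placement gives 6 geometric isomers: CH3CN trans, Br trans; CH3CN cis, Br trans; CH3CN cis, Br cis (3 arrangements, 2 chiral); CH3CN trans, Br cis.
Of these, 2 lack any improper symmetry element and so occur as enantiomeric pairs, giving 6 + 2 = 8 stereoisomers in total.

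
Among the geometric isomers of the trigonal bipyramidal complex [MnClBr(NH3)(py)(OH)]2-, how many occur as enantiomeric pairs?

Exhaustive case analysis gives 10 geometric isomers.
Of these, 10 lack any improper symmetry element and so occur as enantiomeric pairs, giving 10 + 10 = 20 stereoisomers in total.

10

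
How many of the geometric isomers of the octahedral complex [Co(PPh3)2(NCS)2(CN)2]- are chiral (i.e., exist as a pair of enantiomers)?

1

The six octahedral sites form three mutually perpendicular trans pairs.
There are 5 geometric isomers: PPh3 trans, NCS trans, CN trans; PPh3 cis, NCS cis, CN trans; PPh3 trans, NCS cis, CN cis; PPh3 cis, NCS cis, CN cis (chiral); PPh3 cis, NCS trans, CN cis.
One of these lacks any improper symmetry element and so occurs as an enantiomeric pair, giving 5 + 1 = 6 stereoisomers in total.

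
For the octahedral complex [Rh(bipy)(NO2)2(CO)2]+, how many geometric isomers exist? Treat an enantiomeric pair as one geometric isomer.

3

In an octahedral complex each vertex has one trans partner and four cis neighbours.
Each bipy is bidentate and must span two cis positions.
Working through the distinct placements yields 3 geometric isomers: NO2 cis, CO trans; NO2 cis, CO cis (chiral); NO2 trans, CO cis.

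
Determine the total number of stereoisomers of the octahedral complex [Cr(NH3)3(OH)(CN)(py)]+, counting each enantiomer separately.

5

An octahedron has six vertices in three trans pairs; every non-trans pair is cis.
Working through the distinct placements yields 4 geometric isomers: NH3 mer (3 arrangements); NH3 fac (chiral).
One of these lacks any improper symmetry element and so occurs as an enantiomeric pair, giving 4 + 1 = 5 stereoisomers in total.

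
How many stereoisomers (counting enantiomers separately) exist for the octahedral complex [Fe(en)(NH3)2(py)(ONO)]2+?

Each en is bidentate and must span two cis positions.
Systematic placement gives 4 geometric isomers: NH3 trans; NH3 cis (3 arrangements, 2 chiral).
Of these, 2 lack any improper symmetry element and so occur as enantiomeric pairs, giving 4 + 2 = 6 stereoisomers in total.

6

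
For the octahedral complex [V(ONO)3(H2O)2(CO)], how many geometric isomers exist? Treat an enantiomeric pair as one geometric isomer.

In an octahedral complex each vertex has one trans partner and four cis neighbours.
Working through the distinct placements yields 3 geometric isomers: ONO mer, H2O cis; ONO mer, H2O trans; ONO fac, H2O cis.

3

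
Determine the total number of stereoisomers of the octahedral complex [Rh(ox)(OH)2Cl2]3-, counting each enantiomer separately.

The six octahedral sites form three mutually perpendicular trans pairs.
Each ox is bidentate and must span two cis positions.
The distinct arrangements are (3 in all): OH cis, Cl trans; OH cis, Cl cis (chiral); OH trans, Cl cis.
One of these lacks any improper symmetry element and so occurs as an enantiomeric pair, giving 3 + 1 = 4 stereoisomers in total.

4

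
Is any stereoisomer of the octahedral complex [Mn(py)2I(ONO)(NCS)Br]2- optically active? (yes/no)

An octahedron has six vertices in three trans pairs; every non-trans pair is cis.
Exhaustive case analysis gives 9 geometric isomers.
Of these, 6 lack any improper symmetry element and so occur as enantiomeric pairs, giving 9 + 6 = 15 stereoisomers in total.

yes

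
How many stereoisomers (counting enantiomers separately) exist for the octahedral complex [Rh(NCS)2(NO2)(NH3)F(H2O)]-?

15

The six octahedral sites form three mutually perpendicular trans pairs.
Systematic enumeration (placing each ligand type in turn and discarding arrangements equivalent by rotation or reflection) gives 9 geometric isomers.
Of these, 6 lack any improper symmetry element and so occur as enantiomeric pairs, giving 9 + 6 = 15 stereoisomers in total.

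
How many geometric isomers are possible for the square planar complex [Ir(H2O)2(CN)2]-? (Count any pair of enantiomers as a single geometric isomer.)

Systematic placement gives 2 geometric isomers: H2O cis; H2O trans.

2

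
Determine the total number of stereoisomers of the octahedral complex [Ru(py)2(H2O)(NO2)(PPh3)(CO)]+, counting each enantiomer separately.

The six octahedral sites form three mutually perpendicular trans pairs.
Placing the ligands in turn and identifying arrangements related by rotation or reflection leaves 9 distinct geometric isomers.
Of these, 6 lack any improper symmetry element and so occur as enantiomeric pairs, giving 9 + 6 = 15 stereoisomers in total.

15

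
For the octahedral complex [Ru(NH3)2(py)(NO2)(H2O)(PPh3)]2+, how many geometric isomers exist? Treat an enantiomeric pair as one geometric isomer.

9

Exhaustive case analysis gives 9 geometric isomers.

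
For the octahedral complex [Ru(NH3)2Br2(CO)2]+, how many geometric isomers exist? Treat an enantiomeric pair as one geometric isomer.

Systematic placement gives 5 geometric isomers: NH3 trans, Br trans, CO trans; NH3 cis, Br trans, CO cis; NH3 trans, Br cis, CO cis; NH3 cis, Br cis, CO cis (chiral); NH3 cis, Br cis, CO trans.

5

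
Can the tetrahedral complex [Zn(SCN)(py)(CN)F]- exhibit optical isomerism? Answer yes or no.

yes

All four vertices of a tetrahedron are equivalent and mutually adjacent, so cis/trans isomerism cannot arise.
Only one geometric arrangement is possible; it has no improper symmetry element, so it exists as a pair of enantiomers (2 stereoisomers).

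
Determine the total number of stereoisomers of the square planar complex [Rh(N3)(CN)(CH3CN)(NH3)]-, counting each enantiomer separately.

3

In a square planar complex each vertex has one trans partner and two cis neighbours.
The distinct arrangements are (3 in all): (CH3CN/N3 trans, CN/NH3 trans); (CH3CN/NH3 trans, CN/N3 trans); (CH3CN/CN trans, N3/NH3 trans).
Each arrangement has an internal mirror plane or centre of symmetry, so none is chiral.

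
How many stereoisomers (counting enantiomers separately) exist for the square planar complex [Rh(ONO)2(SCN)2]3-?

A square has two trans pairs of vertices; adjacent vertices are cis.
Systematic placement gives 2 geometric isomers: ONO cis; ONO trans.
Each arrangement has an internal mirror plane or centre of symmetry, so none is chiral.

2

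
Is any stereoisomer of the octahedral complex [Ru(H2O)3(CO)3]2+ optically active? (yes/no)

Systematic placement gives 2 geometric isomers: H2O mer; H2O fac.
Each arrangement has an internal mirror plane or centre of symmetry, so none is chiral.

no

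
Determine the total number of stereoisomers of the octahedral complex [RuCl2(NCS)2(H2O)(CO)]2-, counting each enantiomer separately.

An octahedron has six vertices in three trans pairs; every non-trans pair is cis.
The distinct arrangements are (6 in all): Cl cis, NCS trans; Cl cis, NCS cis (3 arrangements, 2 chiral); Cl trans, NCS trans; Cl trans, NCS cis.
Of these, 2 lack any improper symmetry element and so occur as enantiomeric pairs, giving 6 + 2 = 8 stereoisomers in total.

8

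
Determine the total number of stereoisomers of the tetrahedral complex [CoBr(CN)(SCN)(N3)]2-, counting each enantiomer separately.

In a tetrahedral complex all four positions are equivalent and every pair of ligands is adjacent — there is no cis/trans distinction.
Only one geometric arrangement is possible; it has no improper symmetry element, so it exists as a pair of enantiomers (2 stereoisomers).

2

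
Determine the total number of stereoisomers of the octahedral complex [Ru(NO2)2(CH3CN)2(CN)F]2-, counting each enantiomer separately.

In an octahedral complex each vertex has one trans partner and four cis neighbours.
Systematic placement gives 6 geometric isomers: NO2 trans, CH3CN trans; NO2 cis, CH3CN trans; NO2 trans, CH3CN cis; NO2 cis, CH3CN cis (3 arrangements, 2 chiral).
Of these, 2 lack any improper symmetry element and so occur as enantiomeric pairs, giving 6 + 2 = 8 stereoisomers in total.

8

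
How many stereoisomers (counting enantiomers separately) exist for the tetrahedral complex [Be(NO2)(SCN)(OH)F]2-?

2

All four vertices of a tetrahedron are equivalent and mutually adjacent, so cis/trans isomerism cannot arise.
Only one geometric arrangement is possible; it has no improper symmetry element, so it exists as a pair of enantiomers (2 stereoisomers).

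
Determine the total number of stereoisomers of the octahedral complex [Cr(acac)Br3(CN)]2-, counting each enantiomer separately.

An octahedron has six vertices in three trans pairs; every non-trans pair is cis.
Each acac is bidentate and must span two cis positions.
Working through the distinct placements yields 2 geometric isomers: Br mer; Br fac.
Each arrangement has an internal mirror plane or centre of symmetry, so none is chiral.

2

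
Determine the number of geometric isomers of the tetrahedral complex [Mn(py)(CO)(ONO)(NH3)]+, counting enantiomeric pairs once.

1

All four vertices of a tetrahedron are equivalent and mutually adjacent, so cis/trans isomerism cannot arise.
Only one geometric arrangement is possible; it has no improper symmetry element, so it exists as a pair of enantiomers (2 stereoisomers).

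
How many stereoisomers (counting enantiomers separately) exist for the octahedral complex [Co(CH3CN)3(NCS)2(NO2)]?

3

In an octahedral complex each vertex has one trans partner and four cis neighbours.
There are 3 geometric isomers: CH3CN mer, NCS cis; CH3CN mer, NCS trans; CH3CN fac, NCS cis.
Each arrangement has an internal mirror plane or centre of symmetry, so none is chiral.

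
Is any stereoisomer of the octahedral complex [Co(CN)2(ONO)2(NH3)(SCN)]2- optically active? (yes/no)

Systematic placement gives 6 geometric isomers: CN trans, ONO cis; CN trans, ONO trans; CN cis, ONO cis (3 arrangements, 2 chiral); CN cis, ONO trans.
Of these, 2 lack any improper symmetry element and so occur as enantiomeric pairs, giving 6 + 2 = 8 stereoisomers in total.

yes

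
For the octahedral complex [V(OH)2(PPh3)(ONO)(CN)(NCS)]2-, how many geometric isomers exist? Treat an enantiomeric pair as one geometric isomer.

9

An octahedron has six vertices in three trans pairs; every non-trans pair is cis.
Exhaustive case analysis gives 9 geometric isomers.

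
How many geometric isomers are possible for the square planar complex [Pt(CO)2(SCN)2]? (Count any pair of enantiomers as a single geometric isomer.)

2

A square has two trans pairs of vertices; adjacent vertices are cis.
There are 2 geometric isomers: CO cis; CO trans.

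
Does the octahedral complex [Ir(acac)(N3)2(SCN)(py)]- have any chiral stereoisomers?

yes

The six octahedral sites form three mutually perpendicular trans pairs.
Each acac is bidentate and must span two cis positions.
The distinct arrangements are (4 in all): N3 trans; N3 cis (3 arrangements, 2 chiral).
Of these, 2 lack any improper symmetry element and so occur as enantiomeric pairs, giving 4 + 2 = 6 stereoisomers in total.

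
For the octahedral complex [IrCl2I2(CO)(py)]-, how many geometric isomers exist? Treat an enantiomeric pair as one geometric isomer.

The six octahedral sites form three mutually perpendicular trans pairs.
Systematic placement gives 6 geometric isomers: Cl cis, I cis (3 arrangements, 2 chiral); Cl cis, I trans; Cl trans, I cis; Cl trans, I trans.

6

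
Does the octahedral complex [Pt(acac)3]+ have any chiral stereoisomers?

An octahedron has six vertices in three trans pairs; every non-trans pair is cis.
Each acac is bidentate and must span two cis positions.
Only one geometric arrangement is possible; it has no improper symmetry element, so it exists as a pair of enantiomers (2 stereoisomers).

yes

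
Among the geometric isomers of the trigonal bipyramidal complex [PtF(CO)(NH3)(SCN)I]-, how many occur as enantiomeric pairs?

10

A trigonal bipyramid has two axial and three equatorial sites, which are chemically inequivalent.
Placing the ligands in turn and identifying arrangements related by rotation or reflection leaves 10 distinct geometric isomers.
Of these, 10 lack any improper symmetry element and so occur as enantiomeric pairs, giving 10 + 10 = 20 stereoisomers in total.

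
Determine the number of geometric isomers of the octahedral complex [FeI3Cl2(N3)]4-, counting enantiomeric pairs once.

The six octahedral sites form three mutually perpendicular trans pairs.
The distinct arrangements are (3 in all): I mer, Cl trans; I fac, Cl cis; I mer, Cl cis.

3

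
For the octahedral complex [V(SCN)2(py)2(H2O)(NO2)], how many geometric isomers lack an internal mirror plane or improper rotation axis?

2

The six octahedral sites form three mutually perpendicular trans pairs.
The distinct arrangements are (6 in all): SCN trans, py trans; SCN cis, py cis (3 arrangements, 2 chiral); SCN cis, py trans; SCN trans, py cis.
Of these, 2 lack any improper symmetry element and so occur as enantiomeric pairs, giving 6 + 2 = 8 stereoisomers in total.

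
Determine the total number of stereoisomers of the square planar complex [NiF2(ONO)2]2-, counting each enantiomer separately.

2

In a square planar complex each vertex has one trans partner and two cis neighbours.
Working through the distinct placements yields 2 geometric isomers: F cis; F trans.
Each arrangement has an internal mirror plane or centre of symmetry, so none is chiral.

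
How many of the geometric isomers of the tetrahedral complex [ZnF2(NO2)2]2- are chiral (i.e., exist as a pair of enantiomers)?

0

In a tetrahedral complex all four positions are equivalent and every pair of ligands is adjacent — there is no cis/trans distinction.
Only one geometric arrangement is possible.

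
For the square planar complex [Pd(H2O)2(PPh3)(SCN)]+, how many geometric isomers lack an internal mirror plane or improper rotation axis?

0

A square has two trans pairs of vertices; adjacent vertices are cis.
There are 2 geometric isomers: H2O cis; H2O trans.
Each arrangement has an internal mirror plane or centre of symmetry, so none is chiral.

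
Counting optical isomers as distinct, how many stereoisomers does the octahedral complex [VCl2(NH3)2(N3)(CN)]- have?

8

Systematic placement gives 6 geometric isomers: Cl cis, NH3 trans; Cl cis, NH3 cis (3 arrangements, 2 chiral); Cl trans, NH3 trans; Cl trans, NH3 cis.
Of these, 2 lack any improper symmetry element and so occur as enantiomeric pairs, giving 6 + 2 = 8 stereoisomers in total.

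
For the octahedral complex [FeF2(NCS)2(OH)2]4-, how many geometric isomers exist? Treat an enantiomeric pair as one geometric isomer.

Working through the distinct placements yields 5 geometric isomers: F trans, NCS trans, OH trans; F trans, NCS cis, OH cis; F cis, NCS cis, OH trans; F cis, NCS cis, OH cis (chiral); F cis, NCS trans, OH cis.

5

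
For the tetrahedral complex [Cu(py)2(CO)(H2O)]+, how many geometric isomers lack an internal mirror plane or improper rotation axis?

0

In a tetrahedral complex all four positions are equivalent and every pair of ligands is adjacent — there is no cis/trans distinction.
Only one geometric arrangement is possible.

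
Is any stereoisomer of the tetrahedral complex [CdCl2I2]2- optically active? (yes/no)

All four vertices of a tetrahedron are equivalent and mutually adjacent, so cis/trans isomerism cannot arise.
Only one geometric arrangement is possible.

no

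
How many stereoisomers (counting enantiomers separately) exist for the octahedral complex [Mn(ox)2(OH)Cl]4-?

3

Each ox is bidentate and must span two cis positions.
Systematic placement gives 2 geometric isomers: OH and Cl mutually trans; OH and Cl mutually cis (chiral).
One of these lacks any improper symmetry element and so occurs as an enantiomeric pair, giving 2 + 1 = 3 stereoisomers in total.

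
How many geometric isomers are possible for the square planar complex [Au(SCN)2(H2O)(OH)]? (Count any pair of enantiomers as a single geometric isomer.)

2

In a square planar complex each vertex has one trans partner and two cis neighbours.
There are 2 geometric isomers: SCN cis; SCN trans.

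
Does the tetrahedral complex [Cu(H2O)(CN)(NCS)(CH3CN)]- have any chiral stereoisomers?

yes

All four vertices of a tetrahedron are equivalent and mutually adjacent, so cis/trans isomerism cannot arise.
Only one geometric arrangement is possible; it has no improper symmetry element, so it exists as a pair of enantiomers (2 stereoisomers).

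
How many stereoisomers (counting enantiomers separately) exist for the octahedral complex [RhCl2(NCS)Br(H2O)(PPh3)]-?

15

Placing the ligands in turn and identifying arrangements related by rotation or reflection leaves 9 distinct geometric isomers.
Of these, 6 lack any improper symmetry element and so occur as enantiomeric pairs, giving 9 + 6 = 15 stereoisomers in total.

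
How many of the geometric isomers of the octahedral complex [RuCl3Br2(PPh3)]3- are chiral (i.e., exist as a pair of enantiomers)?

The six octahedral sites form three mutually perpendicular trans pairs.
There are 3 geometric isomers: Cl mer, Br trans; Cl fac, Br cis; Cl mer, Br cis.
Each arrangement has an internal mirror plane or centre of symmetry, so none is chiral.

0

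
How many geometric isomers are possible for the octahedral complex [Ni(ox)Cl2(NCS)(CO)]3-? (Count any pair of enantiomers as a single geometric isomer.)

4

The six octahedral sites form three mutually perpendicular trans pairs.
Each ox is bidentate and must span two cis positions.
Systematic placement gives 4 geometric isomers: Cl cis (3 arrangements, 2 chiral); Cl trans.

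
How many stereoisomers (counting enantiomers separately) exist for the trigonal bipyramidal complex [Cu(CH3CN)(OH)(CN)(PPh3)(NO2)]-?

A trigonal bipyramid has two axial and three equatorial sites, which are chemically inequivalent.
Exhaustive case analysis gives 10 geometric isomers.
Of these, 10 lack any improper symmetry element and so occur as enantiomeric pairs, giving 10 + 10 = 20 stereoisomers in total.

20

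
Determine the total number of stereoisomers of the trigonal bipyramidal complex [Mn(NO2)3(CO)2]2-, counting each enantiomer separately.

In a trigonal bipyramid the two axial positions differ from the three equatorial ones.
There are 3 geometric isomers: CO both axial; CO one axial, one equatorial; CO both equatorial.
Each arrangement has an internal mirror plane or centre of symmetry, so none is chiral.

3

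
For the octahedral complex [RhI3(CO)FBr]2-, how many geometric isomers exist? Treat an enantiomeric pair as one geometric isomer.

Working through the distinct placements yields 4 geometric isomers: I mer (3 arrangements); I fac (chiral).

4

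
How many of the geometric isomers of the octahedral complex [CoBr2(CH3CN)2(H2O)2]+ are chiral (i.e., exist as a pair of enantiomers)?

In an octahedral complex each vertex has one trans partner and four cis neighbours.
The distinct arrangements are (5 in all): Br trans, CH3CN trans, H2O trans; Br trans, CH3CN cis, H2O cis; Br cis, CH3CN cis, H2O trans; Br cis, CH3CN cis, H2O cis (chiral); Br cis, CH3CN trans, H2O cis.
One of these lacks any improper symmetry element and so occurs as an enantiomeric pair, giving 5 + 1 = 6 stereoisomers in total.

1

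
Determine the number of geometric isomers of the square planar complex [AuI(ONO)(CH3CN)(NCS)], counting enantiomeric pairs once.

3

A square has two trans pairs of vertices; adjacent vertices are cis.
There are 3 geometric isomers: (CH3CN/NCS trans, I/ONO trans); (CH3CN/ONO trans, I/NCS trans); (CH3CN/I trans, NCS/ONO trans).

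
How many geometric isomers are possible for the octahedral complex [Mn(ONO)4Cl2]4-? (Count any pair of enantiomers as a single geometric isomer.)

2

In an octahedral complex each vertex has one trans partner and four cis neighbours.
Systematic placement gives 2 geometric isomers: Cl trans; Cl cis.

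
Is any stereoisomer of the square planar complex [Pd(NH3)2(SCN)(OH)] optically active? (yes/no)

Systematic placement gives 2 geometric isomers: NH3 cis; NH3 trans.
Each arrangement has an internal mirror plane or centre of symmetry, so none is chiral.

no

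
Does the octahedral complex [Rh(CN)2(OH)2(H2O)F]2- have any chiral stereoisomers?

yes

The distinct arrangements are (6 in all): CN trans, OH trans; CN trans, OH cis; CN cis, OH trans; CN cis, OH cis (3 arrangements, 2 chiral).
Of these, 2 lack any improper symmetry element and so occur as enantiomeric pairs, giving 6 + 2 = 8 stereoisomers in total.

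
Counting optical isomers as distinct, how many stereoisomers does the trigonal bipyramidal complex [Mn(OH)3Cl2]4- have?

3

A trigonal bipyramid has two axial and three equatorial sites, which are chemically inequivalent.
The distinct arrangements are (3 in all): Cl both axial; Cl one axial, one equatorial; Cl both equatorial.
Each arrangement has an internal mirror plane or centre of symmetry, so none is chiral.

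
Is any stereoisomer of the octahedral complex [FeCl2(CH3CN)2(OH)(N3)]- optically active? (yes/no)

yes

The six octahedral sites form three mutually perpendicular trans pairs.
Systematic placement gives 6 geometric isomers: Cl trans, CH3CN trans; Cl cis, CH3CN trans; Cl cis, CH3CN cis (3 arrangements, 2 chiral); Cl trans, CH3CN cis.
Of these, 2 lack any improper symmetry element and so occur as enantiomeric pairs, giving 6 + 2 = 8 stereoisomers in total.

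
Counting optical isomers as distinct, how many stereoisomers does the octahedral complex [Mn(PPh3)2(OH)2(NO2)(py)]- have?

The six octahedral sites form three mutually perpendicular trans pairs.
Systematic placement gives 6 geometric isomers: PPh3 cis, OH cis (3 arrangements, 2 chiral); PPh3 trans, OH cis; PPh3 cis, OH trans; PPh3 trans, OH trans.
Of these, 2 lack any improper symmetry element and so occur as enantiomeric pairs, giving 6 + 2 = 8 stereoisomers in total.

8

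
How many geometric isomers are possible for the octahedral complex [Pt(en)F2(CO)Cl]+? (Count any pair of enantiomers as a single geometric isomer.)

Each en is bidentate and must span two cis positions.
There are 4 geometric isomers: F cis (3 arrangements, 2 chiral); F trans.

4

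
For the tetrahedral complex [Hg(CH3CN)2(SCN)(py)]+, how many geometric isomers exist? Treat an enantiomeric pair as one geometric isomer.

Only one geometric arrangement is possible.

1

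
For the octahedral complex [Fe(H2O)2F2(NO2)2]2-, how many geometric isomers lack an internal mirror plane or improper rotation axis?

There are 5 geometric isomers: H2O trans, F trans, NO2 trans; H2O cis, F trans, NO2 cis; H2O cis, F cis, NO2 trans; H2O cis, F cis, NO2 cis (chiral); H2O trans, F cis, NO2 cis.
One of these lacks any improper symmetry element and so occurs as an enantiomeric pair, giving 5 + 1 = 6 stereoisomers in total.

1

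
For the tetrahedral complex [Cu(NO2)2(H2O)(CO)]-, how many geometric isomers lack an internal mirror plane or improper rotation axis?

All four vertices of a tetrahedron are equivalent and mutually adjacent, so cis/trans isomerism cannot arise.
Only one geometric arrangement is possible.

0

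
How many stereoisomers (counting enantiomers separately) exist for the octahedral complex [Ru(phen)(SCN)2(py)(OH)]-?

6

An octahedron has six vertices in three trans pairs; every non-trans pair is cis.
Each phen is bidentate and must span two cis positions.
Systematic placement gives 4 geometric isomers: SCN cis (3 arrangements, 2 chiral); SCN trans.
Of these, 2 lack any improper symmetry element and so occur as enantiomeric pairs, giving 4 + 2 = 6 stereoisomers in total.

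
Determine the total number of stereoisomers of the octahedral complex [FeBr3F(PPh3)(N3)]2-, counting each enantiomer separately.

5

An octahedron has six vertices in three trans pairs; every non-trans pair is cis.
Working through the distinct placements yields 4 geometric isomers: Br mer (3 arrangements); Br fac (chiral).
One of these lacks any improper symmetry element and so occurs as an enantiomeric pair, giving 4 + 1 = 5 stereoisomers in total.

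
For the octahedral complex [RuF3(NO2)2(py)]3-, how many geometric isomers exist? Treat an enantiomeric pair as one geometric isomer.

3

The distinct arrangements are (3 in all): F mer, NO2 cis; F mer, NO2 trans; F fac, NO2 cis.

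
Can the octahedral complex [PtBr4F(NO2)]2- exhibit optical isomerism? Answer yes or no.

An octahedron has six vertices in three trans pairs; every non-trans pair is cis.
There are 2 geometric isomers: F and NO2 mutually trans; F and NO2 mutually cis.
Each arrangement has an internal mirror plane or centre of symmetry, so none is chiral.

no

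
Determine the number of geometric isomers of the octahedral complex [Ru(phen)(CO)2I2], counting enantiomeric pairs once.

An octahedron has six vertices in three trans pairs; every non-trans pair is cis.
Each phen is bidentate and must span two cis positions.
There are 3 geometric isomers: CO trans, I cis; CO cis, I cis (chiral); CO cis, I trans.

3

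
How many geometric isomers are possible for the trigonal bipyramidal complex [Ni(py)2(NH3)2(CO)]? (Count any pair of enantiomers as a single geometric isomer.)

5

In a trigonal bipyramid the two axial positions differ from the three equatorial ones.
Exhaustive case analysis gives 5 geometric isomers.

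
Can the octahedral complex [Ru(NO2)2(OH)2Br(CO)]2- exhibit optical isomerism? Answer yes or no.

yes

The six octahedral sites form three mutually perpendicular trans pairs.
Working through the distinct placements yields 6 geometric isomers: NO2 trans, OH trans; NO2 cis, OH cis (3 arrangements, 2 chiral); NO2 cis, OH trans; NO2 trans, OH cis.
Of these, 2 lack any improper symmetry element and so occur as enantiomeric pairs, giving 6 + 2 = 8 stereoisomers in total.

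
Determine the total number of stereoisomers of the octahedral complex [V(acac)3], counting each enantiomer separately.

An octahedron has six vertices in three trans pairs; every non-trans pair is cis.
Each acac is bidentate and must span two cis positions.
Only one geometric arrangement is possible; it has no improper symmetry element, so it exists as a pair of enantiomers (2 stereoisomers).

2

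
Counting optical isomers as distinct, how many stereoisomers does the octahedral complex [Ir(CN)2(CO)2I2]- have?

6

The six octahedral sites form three mutually perpendicular trans pairs.
Systematic placement gives 5 geometric isomers: CN trans, CO trans, I trans; CN trans, CO cis, I cis; CN cis, CO cis, I trans; CN cis, CO cis, I cis (chiral); CN cis, CO trans, I cis.
One of these lacks any improper symmetry element and so occurs as an enantiomeric pair, giving 5 + 1 = 6 stereoisomers in total.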